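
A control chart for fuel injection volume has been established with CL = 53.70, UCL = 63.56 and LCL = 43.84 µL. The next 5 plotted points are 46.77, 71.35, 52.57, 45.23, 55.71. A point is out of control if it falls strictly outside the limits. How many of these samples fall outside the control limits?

1

Compare each point to [43.84, 63.56]: sample 2 = 71.35 > UCL.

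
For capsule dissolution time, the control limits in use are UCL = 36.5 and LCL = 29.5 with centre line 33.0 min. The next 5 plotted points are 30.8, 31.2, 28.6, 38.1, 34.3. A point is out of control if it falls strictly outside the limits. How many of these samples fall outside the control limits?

2

Compare each point to [29.5, 36.5]: sample 3 = 28.6 < LCL; sample 4 = 38.1 > UCL.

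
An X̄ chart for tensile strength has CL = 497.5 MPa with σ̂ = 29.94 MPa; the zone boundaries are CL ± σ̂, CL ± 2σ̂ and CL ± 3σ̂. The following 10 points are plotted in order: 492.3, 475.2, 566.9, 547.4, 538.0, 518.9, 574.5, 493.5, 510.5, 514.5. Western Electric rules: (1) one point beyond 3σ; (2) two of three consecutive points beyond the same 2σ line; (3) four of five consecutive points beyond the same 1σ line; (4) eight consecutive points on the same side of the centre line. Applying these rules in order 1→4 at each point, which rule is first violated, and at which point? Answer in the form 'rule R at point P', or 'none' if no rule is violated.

Zone of each point (C = within 1σ̂, B = 1σ̂–2σ̂, A = 2σ̂–3σ̂, * = beyond 3σ̂; sign = side of CL): 1:-C, 2:-C, 3:+A, 4:+B, 5:+B, 6:+C, 7:+A, 8:-C, 9:+C, 10:+C
Rule 3 (four of five consecutive points beyond the same 1σ limit) is satisfied at point 7.

rule 3 at point 7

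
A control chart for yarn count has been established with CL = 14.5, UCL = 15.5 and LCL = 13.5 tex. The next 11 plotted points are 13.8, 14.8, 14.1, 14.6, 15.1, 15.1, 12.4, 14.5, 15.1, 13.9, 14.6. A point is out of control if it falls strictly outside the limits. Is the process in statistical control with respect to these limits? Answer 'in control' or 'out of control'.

Compare each point to [13.5, 15.5]: sample 7 = 12.4 < LCL.

out of control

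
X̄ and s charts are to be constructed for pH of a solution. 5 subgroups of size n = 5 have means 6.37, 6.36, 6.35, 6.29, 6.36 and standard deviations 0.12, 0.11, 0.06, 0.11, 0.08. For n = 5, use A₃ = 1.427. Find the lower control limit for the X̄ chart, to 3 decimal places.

X̄̄ = (6.37 + 6.36 + 6.35 + 6.29 + 6.36) / 5 = 6.3460
s̄ = (0.12 + 0.11 + 0.06 + 0.11 + 0.08) / 5 = 0.0960
LCL = X̄̄ − A₃·s̄ = 6.3460 − 1.427 × 0.0960 = 6.2090

6.209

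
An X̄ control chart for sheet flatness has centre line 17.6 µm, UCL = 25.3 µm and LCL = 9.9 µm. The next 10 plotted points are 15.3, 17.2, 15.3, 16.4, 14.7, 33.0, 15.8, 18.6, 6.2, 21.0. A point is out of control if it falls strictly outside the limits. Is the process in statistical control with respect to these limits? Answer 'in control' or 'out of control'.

Compare each point to [9.9, 25.3]: sample 6 = 33.0 > UCL; sample 9 = 6.2 < LCL.

out of control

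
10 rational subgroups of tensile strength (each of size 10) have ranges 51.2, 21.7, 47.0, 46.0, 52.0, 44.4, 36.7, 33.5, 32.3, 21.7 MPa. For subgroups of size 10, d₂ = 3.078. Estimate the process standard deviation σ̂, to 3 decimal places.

12.557

R̄ = (51.2 + 21.7 + 47.0 + 46.0 + 52.0 + 44.4 + 36.7 + 33.5 + 32.3 + 21.7) / 10 = 38.6500
σ̂ = R̄ / d₂ = 38.6500 / 3.078 = 12.5569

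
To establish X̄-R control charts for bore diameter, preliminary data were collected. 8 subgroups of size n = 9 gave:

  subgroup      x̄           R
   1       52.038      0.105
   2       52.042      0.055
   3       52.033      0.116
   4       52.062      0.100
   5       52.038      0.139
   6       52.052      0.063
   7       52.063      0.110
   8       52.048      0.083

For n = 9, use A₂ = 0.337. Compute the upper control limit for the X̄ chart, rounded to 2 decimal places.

52.08

X̄̄ = (52.038 + 52.042 + 52.033 + 52.062 + 52.038 + 52.052 + 52.063 + 52.048) / 8 = 416.3760 / 8 = 52.0470
R̄ = (0.105 + 0.055 + 0.116 + 0.100 + 0.139 + 0.063 + 0.110 + 0.083) / 8 = 0.7710 / 8 = 0.0964
UCL = X̄̄ + A₂·R̄ = 52.0470 + 0.337 × 0.0964 = 52.0795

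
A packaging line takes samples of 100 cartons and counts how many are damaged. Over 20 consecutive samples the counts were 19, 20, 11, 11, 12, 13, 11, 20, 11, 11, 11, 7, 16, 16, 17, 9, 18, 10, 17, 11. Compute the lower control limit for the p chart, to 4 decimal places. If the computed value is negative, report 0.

0.0328

p̄ = Σdᵢ / (k·n) = 271 / (20 × 100) = 0.13550
LCL = p̄ − 3·√(p̄(1−p̄)/n) = 0.13550 − 3 × 0.03423 = 0.03282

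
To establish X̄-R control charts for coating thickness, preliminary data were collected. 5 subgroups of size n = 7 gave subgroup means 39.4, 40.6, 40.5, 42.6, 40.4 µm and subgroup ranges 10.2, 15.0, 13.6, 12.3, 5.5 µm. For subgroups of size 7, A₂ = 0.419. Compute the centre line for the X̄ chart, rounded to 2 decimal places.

40.70

X̄̄ = (39.4 + 40.6 + 40.5 + 42.6 + 40.4) / 5 = 203.5000 / 5 = 40.7000
CL = X̄̄ = 40.7000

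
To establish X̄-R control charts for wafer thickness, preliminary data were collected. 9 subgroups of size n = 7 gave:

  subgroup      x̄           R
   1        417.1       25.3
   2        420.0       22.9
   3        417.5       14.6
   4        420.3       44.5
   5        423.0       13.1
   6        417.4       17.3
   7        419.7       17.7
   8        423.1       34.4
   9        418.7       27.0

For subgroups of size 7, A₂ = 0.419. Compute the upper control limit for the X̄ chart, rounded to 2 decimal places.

429.74

X̄̄ = (417.1 + 420.0 + 417.5 + 420.3 + 423.0 + 417.4 + 419.7 + 423.1 + 418.7) / 9 = 3776.8000 / 9 = 419.6444
R̄ = (25.3 + 22.9 + 14.6 + 44.5 + 13.1 + 17.3 + 17.7 + 34.4 + 27.0) / 9 = 216.8000 / 9 = 24.0889
UCL = X̄̄ + A₂·R̄ = 419.6444 + 0.419 × 24.0889 = 429.7377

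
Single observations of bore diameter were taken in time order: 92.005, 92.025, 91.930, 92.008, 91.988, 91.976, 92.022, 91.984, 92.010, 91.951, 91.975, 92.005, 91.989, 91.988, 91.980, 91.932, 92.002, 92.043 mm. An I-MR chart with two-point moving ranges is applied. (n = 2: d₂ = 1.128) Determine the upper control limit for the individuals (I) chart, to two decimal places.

X̄ = (92.005 + 92.025 + 91.930 + 92.008 + 91.988 + 91.976 + 92.022 + 91.984 + 92.010 + 91.951 + 91.975 + 92.005 + 91.989 + 91.988 + 91.980 + 91.932 + 92.002 + 92.043) / 18 = 91.9896
Moving ranges: 0.020, 0.095, 0.078, 0.020, 0.012, 0.046, 0.038, 0.026, 0.059, 0.024, 0.030, 0.016, 0.001, 0.008, 0.048, 0.070, 0.041; M̄R̄ = 0.6320 / 17 = 0.0372
UCL = X̄ + 3·M̄R̄/d₂ = 91.9896 + 3 × 0.0372 / 1.128 = 92.0885

92.09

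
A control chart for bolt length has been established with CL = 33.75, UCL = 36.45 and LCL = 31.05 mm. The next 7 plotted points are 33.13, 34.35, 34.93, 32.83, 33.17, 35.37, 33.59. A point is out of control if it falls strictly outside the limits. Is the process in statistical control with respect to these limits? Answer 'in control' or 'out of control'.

All 7 points lie within [31.05, 36.45].

in control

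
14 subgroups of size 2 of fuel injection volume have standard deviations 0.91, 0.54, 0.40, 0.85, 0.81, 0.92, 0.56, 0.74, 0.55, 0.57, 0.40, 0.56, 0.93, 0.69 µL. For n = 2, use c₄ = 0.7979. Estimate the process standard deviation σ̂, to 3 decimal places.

s̄ = (0.91 + 0.54 + 0.40 + 0.85 + 0.81 + 0.92 + 0.56 + 0.74 + 0.55 + 0.57 + 0.40 + 0.56 + 0.93 + 0.69) / 14 = 0.6736
σ̂ = s̄ / c₄ = 0.6736 / 0.7979 = 0.8442

0.844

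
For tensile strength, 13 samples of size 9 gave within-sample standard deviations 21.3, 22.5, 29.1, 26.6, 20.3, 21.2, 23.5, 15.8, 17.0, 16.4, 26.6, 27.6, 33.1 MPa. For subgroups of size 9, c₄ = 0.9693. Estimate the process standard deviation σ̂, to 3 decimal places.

s̄ = (21.3 + 22.5 + 29.1 + 26.6 + 20.3 + 21.2 + 23.5 + 15.8 + 17.0 + 16.4 + 26.6 + 27.6 + 33.1) / 13 = 23.1538
σ̂ = s̄ / c₄ = 23.1538 / 0.9693 = 23.8872

23.887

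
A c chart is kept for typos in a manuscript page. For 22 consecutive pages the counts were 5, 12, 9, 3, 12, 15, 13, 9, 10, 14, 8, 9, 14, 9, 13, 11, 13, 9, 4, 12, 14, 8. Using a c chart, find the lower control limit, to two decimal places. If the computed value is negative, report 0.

c̄ = (5 + 12 + 9 + 3 + 12 + 15 + 13 + 9 + 10 + 14 + 8 + 9 + 14 + 9 + 13 + 11 + 13 + 9 + 4 + 12 + 14 + 8) / 22 = 226 / 22 = 10.2727
LCL = c̄ − 3√c̄ = 10.2727 − 3 × 3.2051 = 0.6574

0.66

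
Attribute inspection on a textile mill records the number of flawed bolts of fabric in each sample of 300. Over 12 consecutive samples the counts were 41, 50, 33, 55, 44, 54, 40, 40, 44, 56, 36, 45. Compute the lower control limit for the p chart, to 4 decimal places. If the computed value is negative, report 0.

0.0877

p̄ = Σdᵢ / (k·n) = 538 / (12 × 300) = 0.14944
LCL = p̄ − 3·√(p̄(1−p̄)/n) = 0.14944 − 3 × 0.02058 = 0.08769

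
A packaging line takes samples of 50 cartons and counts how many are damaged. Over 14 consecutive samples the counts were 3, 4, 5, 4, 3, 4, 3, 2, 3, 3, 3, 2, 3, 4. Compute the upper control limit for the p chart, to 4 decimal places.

0.1708

p̄ = Σdᵢ / (k·n) = 46 / (14 × 50) = 0.06571
UCL = p̄ + 3·√(p̄(1−p̄)/n) = 0.06571 + 3 × √(0.06571×0.93429/50) = 0.06571 + 3 × 0.03504 = 0.17084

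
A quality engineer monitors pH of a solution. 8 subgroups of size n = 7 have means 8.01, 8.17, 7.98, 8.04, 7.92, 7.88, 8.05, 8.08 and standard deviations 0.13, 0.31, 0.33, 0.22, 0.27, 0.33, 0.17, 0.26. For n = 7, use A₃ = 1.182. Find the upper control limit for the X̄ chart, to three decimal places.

X̄̄ = (8.01 + 8.17 + 7.98 + 8.04 + 7.92 + 7.88 + 8.05 + 8.08) / 8 = 8.0162
s̄ = (0.13 + 0.31 + 0.33 + 0.22 + 0.27 + 0.33 + 0.17 + 0.26) / 8 = 0.2525
UCL = X̄̄ + A₃·s̄ = 8.0162 + 1.182 × 0.2525 = 8.3147

8.315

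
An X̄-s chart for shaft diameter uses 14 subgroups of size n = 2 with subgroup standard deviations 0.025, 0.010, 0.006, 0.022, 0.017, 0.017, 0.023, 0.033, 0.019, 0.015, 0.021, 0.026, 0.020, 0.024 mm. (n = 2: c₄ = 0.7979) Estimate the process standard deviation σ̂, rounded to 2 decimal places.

s̄ = (0.025 + 0.010 + 0.006 + 0.022 + 0.017 + 0.017 + 0.023 + 0.033 + 0.019 + 0.015 + 0.021 + 0.026 + 0.020 + 0.024) / 14 = 0.0199
σ̂ = s̄ / c₄ = 0.0199 / 0.7979 = 0.0249

0.02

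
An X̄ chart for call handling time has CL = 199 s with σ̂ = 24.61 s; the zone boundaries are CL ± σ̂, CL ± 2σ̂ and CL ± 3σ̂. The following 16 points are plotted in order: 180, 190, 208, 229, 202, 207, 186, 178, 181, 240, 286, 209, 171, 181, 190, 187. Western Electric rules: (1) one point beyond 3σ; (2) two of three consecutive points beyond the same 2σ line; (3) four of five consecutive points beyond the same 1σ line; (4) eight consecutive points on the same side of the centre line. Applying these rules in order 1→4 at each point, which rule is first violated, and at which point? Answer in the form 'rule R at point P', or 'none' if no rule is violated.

Zone of each point (C = within 1σ̂, B = 1σ̂–2σ̂, A = 2σ̂–3σ̂, * = beyond 3σ̂; sign = side of CL): 1:-C, 2:-C, 3:+C, 4:+B, 5:+C, 6:+C, 7:-C, 8:-C, 9:-C, 10:+B, 11:+*, 12:+C, 13:-B, 14:-C, 15:-C, 16:-C
Rule 1 (one point beyond the 3σ limits) is satisfied at point 11.

rule 1 at point 11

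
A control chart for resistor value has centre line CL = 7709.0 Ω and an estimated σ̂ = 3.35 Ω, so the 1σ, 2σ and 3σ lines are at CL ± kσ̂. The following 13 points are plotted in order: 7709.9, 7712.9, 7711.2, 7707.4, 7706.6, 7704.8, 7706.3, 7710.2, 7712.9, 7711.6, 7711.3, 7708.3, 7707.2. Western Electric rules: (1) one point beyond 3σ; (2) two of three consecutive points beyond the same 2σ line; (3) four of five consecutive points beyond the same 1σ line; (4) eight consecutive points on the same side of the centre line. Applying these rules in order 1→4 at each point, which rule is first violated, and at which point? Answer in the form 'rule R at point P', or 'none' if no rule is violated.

Zone of each point (C = within 1σ̂, B = 1σ̂–2σ̂, A = 2σ̂–3σ̂, * = beyond 3σ̂; sign = side of CL): 1:+C, 2:+B, 3:+C, 4:-C, 5:-C, 6:-B, 7:-C, 8:+C, 9:+B, 10:+C, 11:+C, 12:-C, 13:-C
No rule fires across all 13 points.

none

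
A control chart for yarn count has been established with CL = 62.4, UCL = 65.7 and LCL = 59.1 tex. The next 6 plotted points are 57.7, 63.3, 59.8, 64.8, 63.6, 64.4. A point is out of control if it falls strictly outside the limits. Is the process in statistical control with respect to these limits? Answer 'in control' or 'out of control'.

Compare each point to [59.1, 65.7]: sample 1 = 57.7 < LCL.

out of control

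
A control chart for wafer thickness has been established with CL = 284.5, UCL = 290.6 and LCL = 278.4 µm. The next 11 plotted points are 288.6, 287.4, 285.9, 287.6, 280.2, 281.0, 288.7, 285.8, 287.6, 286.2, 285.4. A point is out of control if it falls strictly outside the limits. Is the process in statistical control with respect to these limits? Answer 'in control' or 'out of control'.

in control

All 11 points lie within [278.4, 290.6].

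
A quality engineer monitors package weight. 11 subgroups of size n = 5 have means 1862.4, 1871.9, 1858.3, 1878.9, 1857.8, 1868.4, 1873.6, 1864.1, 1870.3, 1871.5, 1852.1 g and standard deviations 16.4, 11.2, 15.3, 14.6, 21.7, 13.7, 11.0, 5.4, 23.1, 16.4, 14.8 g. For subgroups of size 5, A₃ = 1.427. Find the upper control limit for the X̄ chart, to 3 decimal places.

1887.523

X̄̄ = (1862.4 + 1871.9 + 1858.3 + 1878.9 + 1857.8 + 1868.4 + 1873.6 + 1864.1 + 1870.3 + 1871.5 + 1852.1) / 11 = 1866.3000
s̄ = (16.4 + 11.2 + 15.3 + 14.6 + 21.7 + 13.7 + 11.0 + 5.4 + 23.1 + 16.4 + 14.8) / 11 = 14.8727
UCL = X̄̄ + A₃·s̄ = 1866.3000 + 1.427 × 14.8727 = 1887.5234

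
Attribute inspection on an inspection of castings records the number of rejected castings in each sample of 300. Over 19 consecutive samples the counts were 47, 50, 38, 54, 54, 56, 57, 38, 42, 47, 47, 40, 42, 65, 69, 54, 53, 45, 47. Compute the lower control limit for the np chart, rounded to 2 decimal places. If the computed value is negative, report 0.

p̄ = Σdᵢ / (k·n) = 945 / (19 × 300) = 0.16579
LCL = np̄ − 3·√(np̄(1−p̄)) = 49.7368 − 3 × 6.4414 = 30.4128

30.41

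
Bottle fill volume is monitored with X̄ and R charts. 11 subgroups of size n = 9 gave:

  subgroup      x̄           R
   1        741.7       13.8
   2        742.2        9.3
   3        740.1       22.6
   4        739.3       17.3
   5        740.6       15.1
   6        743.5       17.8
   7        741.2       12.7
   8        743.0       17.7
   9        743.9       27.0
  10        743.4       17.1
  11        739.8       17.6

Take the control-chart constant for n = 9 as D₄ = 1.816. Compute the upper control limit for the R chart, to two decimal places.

R̄ = (13.8 + 9.3 + 22.6 + 17.3 + 15.1 + 17.8 + 12.7 + 17.7 + 27.0 + 17.1 + 17.6) / 11 = 188.0000 / 11 = 17.0909
UCL_R = D₄·R̄ = 1.816 × 17.0909 = 31.0371

31.04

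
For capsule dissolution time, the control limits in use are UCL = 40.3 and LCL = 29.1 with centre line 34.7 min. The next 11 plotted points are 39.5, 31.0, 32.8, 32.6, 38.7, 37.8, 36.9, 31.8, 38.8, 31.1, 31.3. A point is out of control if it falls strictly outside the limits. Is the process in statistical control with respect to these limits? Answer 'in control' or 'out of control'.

All 11 points lie within [29.1, 40.3].

in control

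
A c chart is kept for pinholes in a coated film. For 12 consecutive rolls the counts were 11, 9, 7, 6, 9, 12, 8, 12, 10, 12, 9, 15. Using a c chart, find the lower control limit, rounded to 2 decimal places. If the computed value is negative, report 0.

0.51

c̄ = (11 + 9 + 7 + 6 + 9 + 12 + 8 + 12 + 10 + 12 + 9 + 15) / 12 = 120 / 12 = 10.0000
LCL = c̄ − 3√c̄ = 10.0000 − 3 × 3.1623 = 0.5132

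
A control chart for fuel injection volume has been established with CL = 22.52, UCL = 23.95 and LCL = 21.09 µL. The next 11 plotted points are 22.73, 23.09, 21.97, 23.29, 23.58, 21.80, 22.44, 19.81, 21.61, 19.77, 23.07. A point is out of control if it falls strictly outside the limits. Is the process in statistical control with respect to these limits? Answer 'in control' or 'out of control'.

out of control

Compare each point to [21.09, 23.95]: sample 8 = 19.81 < LCL; sample 10 = 19.77 < LCL.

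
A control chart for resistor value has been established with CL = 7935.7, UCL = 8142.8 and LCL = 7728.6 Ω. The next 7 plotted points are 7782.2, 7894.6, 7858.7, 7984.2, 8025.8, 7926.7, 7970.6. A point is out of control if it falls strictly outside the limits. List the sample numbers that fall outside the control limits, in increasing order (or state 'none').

none

All 7 points lie within [7728.6, 8142.8].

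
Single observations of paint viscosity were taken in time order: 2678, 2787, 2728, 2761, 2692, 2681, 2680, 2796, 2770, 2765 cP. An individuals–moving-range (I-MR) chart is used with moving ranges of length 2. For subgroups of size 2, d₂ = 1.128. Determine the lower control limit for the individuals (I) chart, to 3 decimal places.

2607.027

X̄ = (2678 + 2787 + 2728 + 2761 + 2692 + 2681 + 2680 + 2796 + 2770 + 2765) / 10 = 2733.8000
Moving ranges: 109, 59, 33, 69, 11, 1, 116, 26, 5; M̄R̄ = 429.0000 / 9 = 47.6667
LCL = X̄ − 3·M̄R̄/d₂ = 2733.8000 − 3 × 47.6667 / 1.128 = 2607.0270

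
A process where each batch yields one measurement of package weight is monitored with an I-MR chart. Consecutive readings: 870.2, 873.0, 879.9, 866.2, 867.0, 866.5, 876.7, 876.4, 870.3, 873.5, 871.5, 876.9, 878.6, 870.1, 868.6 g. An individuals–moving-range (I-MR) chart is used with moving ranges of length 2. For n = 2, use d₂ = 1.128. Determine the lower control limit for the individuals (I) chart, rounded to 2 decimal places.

860.28

X̄ = (870.2 + 873.0 + 879.9 + 866.2 + 867.0 + 866.5 + 876.7 + 876.4 + 870.3 + 873.5 + 871.5 + 876.9 + 878.6 + 870.1 + 868.6) / 15 = 872.3600
Moving ranges: 2.8, 6.9, 13.7, 0.8, 0.5, 10.2, 0.3, 6.1, 3.2, 2.0, 5.4, 1.7, 8.5, 1.5; M̄R̄ = 63.6000 / 14 = 4.5429
LCL = X̄ − 3·M̄R̄/d₂ = 872.3600 − 3 × 4.5429 / 1.128 = 860.2779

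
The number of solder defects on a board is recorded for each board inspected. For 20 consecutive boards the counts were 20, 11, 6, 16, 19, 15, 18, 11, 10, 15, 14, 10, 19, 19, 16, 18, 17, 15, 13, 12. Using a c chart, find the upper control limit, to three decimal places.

26.202

c̄ = (20 + 11 + 6 + 16 + 19 + 15 + 18 + 11 + 10 + 15 + 14 + 10 + 19 + 19 + 16 + 18 + 17 + 15 + 13 + 12) / 20 = 294 / 20 = 14.7000
UCL = c̄ + 3√c̄ = 14.7000 + 3 × √14.7000 = 14.7000 + 3 × 3.8341 = 26.2022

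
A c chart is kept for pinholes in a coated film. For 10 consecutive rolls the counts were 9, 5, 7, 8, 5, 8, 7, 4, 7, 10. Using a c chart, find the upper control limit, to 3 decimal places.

14.937

c̄ = (9 + 5 + 7 + 8 + 5 + 8 + 7 + 4 + 7 + 10) / 10 = 70 / 10 = 7.0000
UCL = c̄ + 3√c̄ = 7.0000 + 3 × √7.0000 = 7.0000 + 3 × 2.6458 = 14.9373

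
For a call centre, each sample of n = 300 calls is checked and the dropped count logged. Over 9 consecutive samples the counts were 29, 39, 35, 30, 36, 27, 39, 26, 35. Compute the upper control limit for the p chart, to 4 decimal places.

0.1637

p̄ = Σdᵢ / (k·n) = 296 / (9 × 300) = 0.10963
UCL = p̄ + 3·√(p̄(1−p̄)/n) = 0.10963 + 3 × √(0.10963×0.89037/300) = 0.10963 + 3 × 0.01804 = 0.16374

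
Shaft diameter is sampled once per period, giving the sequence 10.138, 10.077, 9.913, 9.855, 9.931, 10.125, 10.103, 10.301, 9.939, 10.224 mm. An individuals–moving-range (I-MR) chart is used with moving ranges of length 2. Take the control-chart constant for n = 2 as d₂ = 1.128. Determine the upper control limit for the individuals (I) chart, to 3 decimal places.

X̄ = (10.138 + 10.077 + 9.913 + 9.855 + 9.931 + 10.125 + 10.103 + 10.301 + 9.939 + 10.224) / 10 = 10.0606
Moving ranges: 0.061, 0.164, 0.058, 0.076, 0.194, 0.022, 0.198, 0.362, 0.285; M̄R̄ = 1.4200 / 9 = 0.1578
UCL = X̄ + 3·M̄R̄/d₂ = 10.0606 + 3 × 0.1578 / 1.128 = 10.4802

10.480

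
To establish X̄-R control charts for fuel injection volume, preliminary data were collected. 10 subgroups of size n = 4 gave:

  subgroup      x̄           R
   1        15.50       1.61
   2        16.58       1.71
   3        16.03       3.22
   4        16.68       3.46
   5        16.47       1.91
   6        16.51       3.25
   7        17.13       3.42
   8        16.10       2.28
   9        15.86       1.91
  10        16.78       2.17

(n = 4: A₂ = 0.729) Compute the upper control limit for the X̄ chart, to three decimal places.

18.182

X̄̄ = (15.50 + 16.58 + 16.03 + 16.68 + 16.47 + 16.51 + 17.13 + 16.10 + 15.86 + 16.78) / 10 = 163.6400 / 10 = 16.3640
R̄ = (1.61 + 1.71 + 3.22 + 3.46 + 1.91 + 3.25 + 3.42 + 2.28 + 1.91 + 2.17) / 10 = 24.9400 / 10 = 2.4940
UCL = X̄̄ + A₂·R̄ = 16.3640 + 0.729 × 2.4940 = 18.1821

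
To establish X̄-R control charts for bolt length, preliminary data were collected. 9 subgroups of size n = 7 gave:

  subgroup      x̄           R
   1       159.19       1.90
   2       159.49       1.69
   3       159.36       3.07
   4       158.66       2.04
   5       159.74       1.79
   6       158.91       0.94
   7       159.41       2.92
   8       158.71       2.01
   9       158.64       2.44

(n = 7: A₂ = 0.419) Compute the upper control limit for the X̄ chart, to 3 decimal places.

159.999

X̄̄ = (159.19 + 159.49 + 159.36 + 158.66 + 159.74 + 158.91 + 159.41 + 158.71 + 158.64) / 9 = 1432.1100 / 9 = 159.1233
R̄ = (1.90 + 1.69 + 3.07 + 2.04 + 1.79 + 0.94 + 2.92 + 2.01 + 2.44) / 9 = 18.8000 / 9 = 2.0889
UCL = X̄̄ + A₂·R̄ = 159.1233 + 0.419 × 2.0889 = 159.9986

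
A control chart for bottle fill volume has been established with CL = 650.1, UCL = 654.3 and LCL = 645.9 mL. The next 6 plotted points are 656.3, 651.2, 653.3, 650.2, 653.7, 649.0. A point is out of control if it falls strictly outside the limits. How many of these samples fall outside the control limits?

Compare each point to [645.9, 654.3]: sample 1 = 656.3 > UCL.

1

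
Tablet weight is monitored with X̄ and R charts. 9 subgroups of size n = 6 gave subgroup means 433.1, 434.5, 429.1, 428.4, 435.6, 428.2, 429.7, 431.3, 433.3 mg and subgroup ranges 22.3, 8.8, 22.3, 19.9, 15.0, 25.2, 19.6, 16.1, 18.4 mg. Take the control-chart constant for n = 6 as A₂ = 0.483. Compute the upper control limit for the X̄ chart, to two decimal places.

440.46

X̄̄ = (433.1 + 434.5 + 429.1 + 428.4 + 435.6 + 428.2 + 429.7 + 431.3 + 433.3) / 9 = 3883.2000 / 9 = 431.4667
R̄ = (22.3 + 8.8 + 22.3 + 19.9 + 15.0 + 25.2 + 19.6 + 16.1 + 18.4) / 9 = 167.6000 / 9 = 18.6222
UCL = X̄̄ + A₂·R̄ = 431.4667 + 0.483 × 18.6222 = 440.4612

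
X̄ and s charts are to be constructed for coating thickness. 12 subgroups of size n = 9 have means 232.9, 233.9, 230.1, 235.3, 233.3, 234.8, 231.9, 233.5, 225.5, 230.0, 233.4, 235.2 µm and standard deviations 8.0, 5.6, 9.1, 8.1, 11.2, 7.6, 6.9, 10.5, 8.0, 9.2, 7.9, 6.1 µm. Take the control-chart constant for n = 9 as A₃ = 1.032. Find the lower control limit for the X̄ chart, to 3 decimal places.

224.038

X̄̄ = (232.9 + 233.9 + 230.1 + 235.3 + 233.3 + 234.8 + 231.9 + 233.5 + 225.5 + 230.0 + 233.4 + 235.2) / 12 = 232.4833
s̄ = (8.0 + 5.6 + 9.1 + 8.1 + 11.2 + 7.6 + 6.9 + 10.5 + 8.0 + 9.2 + 7.9 + 6.1) / 12 = 8.1833
LCL = X̄̄ − A₃·s̄ = 232.4833 − 1.032 × 8.1833 = 224.0381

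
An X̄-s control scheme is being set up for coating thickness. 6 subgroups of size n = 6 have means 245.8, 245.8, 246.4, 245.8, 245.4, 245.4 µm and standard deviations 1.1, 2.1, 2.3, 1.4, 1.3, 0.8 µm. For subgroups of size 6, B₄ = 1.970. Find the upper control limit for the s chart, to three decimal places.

2.955

s̄ = (1.1 + 2.1 + 2.3 + 1.4 + 1.3 + 0.8) / 6 = 1.5000
UCL_s = B₄·s̄ = 1.970 × 1.5000 = 2.9550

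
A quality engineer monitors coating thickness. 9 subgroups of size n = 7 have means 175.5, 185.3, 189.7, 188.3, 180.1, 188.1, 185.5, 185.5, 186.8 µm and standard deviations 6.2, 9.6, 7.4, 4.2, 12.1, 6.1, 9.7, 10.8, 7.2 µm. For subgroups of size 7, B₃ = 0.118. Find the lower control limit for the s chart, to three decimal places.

0.961

s̄ = (6.2 + 9.6 + 7.4 + 4.2 + 12.1 + 6.1 + 9.7 + 10.8 + 7.2) / 9 = 8.1444
LCL_s = B₃·s̄ = 0.118 × 8.1444 = 0.9610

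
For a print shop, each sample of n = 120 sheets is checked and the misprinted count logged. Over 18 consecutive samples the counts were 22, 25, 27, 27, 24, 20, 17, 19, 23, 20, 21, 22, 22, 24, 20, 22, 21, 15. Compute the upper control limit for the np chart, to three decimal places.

34.376

p̄ = Σdᵢ / (k·n) = 391 / (18 × 120) = 0.18102
UCL = np̄ + 3·√(np̄(1−p̄)) = 21.7222 + 3 × √(21.7222×0.81898) = 21.7222 + 3 × 4.2178 = 34.3757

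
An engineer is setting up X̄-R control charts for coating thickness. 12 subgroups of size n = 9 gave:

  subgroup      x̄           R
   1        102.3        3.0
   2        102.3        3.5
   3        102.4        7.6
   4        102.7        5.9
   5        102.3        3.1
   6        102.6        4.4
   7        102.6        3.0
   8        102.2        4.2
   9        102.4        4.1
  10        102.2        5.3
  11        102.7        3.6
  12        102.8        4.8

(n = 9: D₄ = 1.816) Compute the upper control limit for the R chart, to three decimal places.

7.945

R̄ = (3.0 + 3.5 + 7.6 + 5.9 + 3.1 + 4.4 + 3.0 + 4.2 + 4.1 + 5.3 + 3.6 + 4.8) / 12 = 52.5000 / 12 = 4.3750
UCL_R = D₄·R̄ = 1.816 × 4.3750 = 7.9450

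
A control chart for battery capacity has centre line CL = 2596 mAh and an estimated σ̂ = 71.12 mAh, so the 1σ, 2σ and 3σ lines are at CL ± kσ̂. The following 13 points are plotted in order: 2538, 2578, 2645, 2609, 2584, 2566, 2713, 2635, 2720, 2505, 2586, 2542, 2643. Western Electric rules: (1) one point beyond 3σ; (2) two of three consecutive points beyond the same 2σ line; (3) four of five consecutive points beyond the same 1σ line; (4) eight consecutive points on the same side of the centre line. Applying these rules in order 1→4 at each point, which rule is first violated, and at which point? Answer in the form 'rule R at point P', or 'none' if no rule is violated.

Zone of each point (C = within 1σ̂, B = 1σ̂–2σ̂, A = 2σ̂–3σ̂, * = beyond 3σ̂; sign = side of CL): 1:-C, 2:-C, 3:+C, 4:+C, 5:-C, 6:-C, 7:+B, 8:+C, 9:+B, 10:-B, 11:-C, 12:-C, 13:+C
No rule fires across all 13 points.

none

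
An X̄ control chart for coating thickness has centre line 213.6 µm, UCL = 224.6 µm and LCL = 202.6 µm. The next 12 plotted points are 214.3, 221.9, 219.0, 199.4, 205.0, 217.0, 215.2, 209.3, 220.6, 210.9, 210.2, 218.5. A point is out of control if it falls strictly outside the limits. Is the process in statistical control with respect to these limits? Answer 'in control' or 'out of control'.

out of control

Compare each point to [202.6, 224.6]: sample 4 = 199.4 < LCL.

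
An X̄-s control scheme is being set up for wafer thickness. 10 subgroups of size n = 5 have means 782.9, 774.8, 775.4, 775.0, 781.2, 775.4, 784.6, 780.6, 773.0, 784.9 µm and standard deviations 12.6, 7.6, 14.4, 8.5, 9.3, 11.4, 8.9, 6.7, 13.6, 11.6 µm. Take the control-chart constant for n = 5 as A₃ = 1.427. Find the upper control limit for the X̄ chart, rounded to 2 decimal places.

X̄̄ = (782.9 + 774.8 + 775.4 + 775.0 + 781.2 + 775.4 + 784.6 + 780.6 + 773.0 + 784.9) / 10 = 778.7800
s̄ = (12.6 + 7.6 + 14.4 + 8.5 + 9.3 + 11.4 + 8.9 + 6.7 + 13.6 + 11.6) / 10 = 10.4600
UCL = X̄̄ + A₃·s̄ = 778.7800 + 1.427 × 10.4600 = 793.7064

793.71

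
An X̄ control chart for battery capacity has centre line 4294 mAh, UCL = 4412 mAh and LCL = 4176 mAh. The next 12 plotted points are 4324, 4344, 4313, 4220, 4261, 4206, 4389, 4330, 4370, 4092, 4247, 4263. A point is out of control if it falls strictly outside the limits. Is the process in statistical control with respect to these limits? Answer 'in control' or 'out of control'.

out of control

Compare each point to [4176, 4412]: sample 10 = 4092 < LCL.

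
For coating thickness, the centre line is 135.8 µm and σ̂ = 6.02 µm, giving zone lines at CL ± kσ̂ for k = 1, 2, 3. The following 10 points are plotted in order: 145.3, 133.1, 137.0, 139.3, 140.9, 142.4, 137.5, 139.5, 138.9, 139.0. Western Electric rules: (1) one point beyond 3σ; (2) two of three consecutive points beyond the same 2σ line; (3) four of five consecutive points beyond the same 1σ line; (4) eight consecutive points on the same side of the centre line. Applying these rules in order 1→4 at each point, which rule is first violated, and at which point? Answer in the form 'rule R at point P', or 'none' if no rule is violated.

Zone of each point (C = within 1σ̂, B = 1σ̂–2σ̂, A = 2σ̂–3σ̂, * = beyond 3σ̂; sign = side of CL): 1:+B, 2:-C, 3:+C, 4:+C, 5:+C, 6:+B, 7:+C, 8:+C, 9:+C, 10:+C
Rule 4 (eight consecutive points on the same side of the centre line) is satisfied at point 10.

rule 4 at point 10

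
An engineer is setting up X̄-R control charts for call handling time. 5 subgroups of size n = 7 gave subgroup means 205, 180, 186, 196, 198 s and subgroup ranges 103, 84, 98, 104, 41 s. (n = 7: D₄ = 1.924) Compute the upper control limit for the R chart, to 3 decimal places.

R̄ = (103 + 84 + 98 + 104 + 41) / 5 = 430.0000 / 5 = 86.0000
UCL_R = D₄·R̄ = 1.924 × 86.0000 = 165.4640

165.464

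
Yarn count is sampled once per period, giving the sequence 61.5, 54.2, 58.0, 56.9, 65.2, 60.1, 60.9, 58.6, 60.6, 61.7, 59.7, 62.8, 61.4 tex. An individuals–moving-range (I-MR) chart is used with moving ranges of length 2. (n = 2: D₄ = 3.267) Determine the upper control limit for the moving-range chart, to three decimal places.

10.427

Moving ranges: 7.3, 3.8, 1.1, 8.3, 5.1, 0.8, 2.3, 2.0, 1.1, 2.0, 3.1, 1.4; M̄R̄ = 38.3000 / 12 = 3.1917
UCL_MR = D₄·M̄R̄ = 3.267 × 3.1917 = 10.4272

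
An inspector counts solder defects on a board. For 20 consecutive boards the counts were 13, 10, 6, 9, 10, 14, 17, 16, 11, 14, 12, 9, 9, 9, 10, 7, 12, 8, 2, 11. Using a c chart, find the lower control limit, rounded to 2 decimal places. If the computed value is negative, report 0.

0.75

c̄ = (13 + 10 + 6 + 9 + 10 + 14 + 17 + 16 + 11 + 14 + 12 + 9 + 9 + 9 + 10 + 7 + 12 + 8 + 2 + 11) / 20 = 209 / 20 = 10.4500
LCL = c̄ − 3√c̄ = 10.4500 − 3 × 3.2326 = 0.7521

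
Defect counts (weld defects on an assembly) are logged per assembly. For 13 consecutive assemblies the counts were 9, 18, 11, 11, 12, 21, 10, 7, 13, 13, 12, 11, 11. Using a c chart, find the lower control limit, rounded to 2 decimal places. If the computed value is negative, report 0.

c̄ = (9 + 18 + 11 + 11 + 12 + 21 + 10 + 7 + 13 + 13 + 12 + 11 + 11) / 13 = 159 / 13 = 12.2308
LCL = c̄ − 3√c̄ = 12.2308 − 3 × 3.4973 = 1.7390

1.74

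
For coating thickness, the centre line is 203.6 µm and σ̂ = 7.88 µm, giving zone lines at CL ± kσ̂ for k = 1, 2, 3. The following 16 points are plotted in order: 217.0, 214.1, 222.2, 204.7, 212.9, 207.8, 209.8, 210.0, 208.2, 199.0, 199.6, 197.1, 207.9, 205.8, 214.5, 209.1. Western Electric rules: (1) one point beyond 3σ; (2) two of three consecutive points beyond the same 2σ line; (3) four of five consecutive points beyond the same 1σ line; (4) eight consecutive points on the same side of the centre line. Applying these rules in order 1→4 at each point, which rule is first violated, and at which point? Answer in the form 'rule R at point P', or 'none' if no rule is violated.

Zone of each point (C = within 1σ̂, B = 1σ̂–2σ̂, A = 2σ̂–3σ̂, * = beyond 3σ̂; sign = side of CL): 1:+B, 2:+B, 3:+A, 4:+C, 5:+B, 6:+C, 7:+C, 8:+C, 9:+C, 10:-C, 11:-C, 12:-C, 13:+C, 14:+C, 15:+B, 16:+C
Rule 3 (four of five consecutive points beyond the same 1σ limit) is satisfied at point 5.

rule 3 at point 5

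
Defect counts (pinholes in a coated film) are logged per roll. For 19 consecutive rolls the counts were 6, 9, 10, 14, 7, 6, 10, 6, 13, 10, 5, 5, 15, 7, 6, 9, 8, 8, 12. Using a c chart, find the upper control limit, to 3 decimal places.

17.604

c̄ = (6 + 9 + 10 + 14 + 7 + 6 + 10 + 6 + 13 + 10 + 5 + 5 + 15 + 7 + 6 + 9 + 8 + 8 + 12) / 19 = 166 / 19 = 8.7368
UCL = c̄ + 3√c̄ = 8.7368 + 3 × √8.7368 = 8.7368 + 3 × 2.9558 = 17.6043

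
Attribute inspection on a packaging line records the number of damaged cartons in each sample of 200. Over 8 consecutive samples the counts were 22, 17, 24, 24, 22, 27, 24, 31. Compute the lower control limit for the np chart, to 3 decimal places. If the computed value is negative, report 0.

p̄ = Σdᵢ / (k·n) = 191 / (8 × 200) = 0.11937
LCL = np̄ − 3·√(np̄(1−p̄)) = 23.8750 − 3 × 4.5853 = 10.1191

10.119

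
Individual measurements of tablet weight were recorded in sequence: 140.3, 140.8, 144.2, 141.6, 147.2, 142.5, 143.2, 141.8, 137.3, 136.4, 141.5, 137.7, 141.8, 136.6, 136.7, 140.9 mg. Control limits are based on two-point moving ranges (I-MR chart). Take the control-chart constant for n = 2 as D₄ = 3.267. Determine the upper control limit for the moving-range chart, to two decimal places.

Moving ranges: 0.5, 3.4, 2.6, 5.6, 4.7, 0.7, 1.4, 4.5, 0.9, 5.1, 3.8, 4.1, 5.2, 0.1, 4.2; M̄R̄ = 46.8000 / 15 = 3.1200
UCL_MR = D₄·M̄R̄ = 3.267 × 3.1200 = 10.1930

10.19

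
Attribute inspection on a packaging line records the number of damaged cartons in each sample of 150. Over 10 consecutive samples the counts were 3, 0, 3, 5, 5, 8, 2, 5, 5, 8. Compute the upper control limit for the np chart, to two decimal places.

10.60

p̄ = Σdᵢ / (k·n) = 44 / (10 × 150) = 0.02933
UCL = np̄ + 3·√(np̄(1−p̄)) = 4.4000 + 3 × √(4.4000×0.97067) = 4.4000 + 3 × 2.0666 = 10.5999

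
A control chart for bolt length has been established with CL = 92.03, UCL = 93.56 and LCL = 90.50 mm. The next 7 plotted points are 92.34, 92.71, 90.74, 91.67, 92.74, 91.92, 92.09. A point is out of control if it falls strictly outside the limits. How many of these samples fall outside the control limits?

All 7 points lie within [90.50, 93.56].

0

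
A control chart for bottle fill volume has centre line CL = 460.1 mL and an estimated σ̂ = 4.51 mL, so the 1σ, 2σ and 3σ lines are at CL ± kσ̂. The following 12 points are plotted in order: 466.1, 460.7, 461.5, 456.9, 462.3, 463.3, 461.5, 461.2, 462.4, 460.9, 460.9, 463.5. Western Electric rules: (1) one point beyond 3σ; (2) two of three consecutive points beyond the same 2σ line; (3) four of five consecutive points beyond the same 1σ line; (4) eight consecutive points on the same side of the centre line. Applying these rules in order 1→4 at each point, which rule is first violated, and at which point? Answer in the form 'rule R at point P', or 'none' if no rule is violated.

rule 4 at point 12

Zone of each point (C = within 1σ̂, B = 1σ̂–2σ̂, A = 2σ̂–3σ̂, * = beyond 3σ̂; sign = side of CL): 1:+B, 2:+C, 3:+C, 4:-C, 5:+C, 6:+C, 7:+C, 8:+C, 9:+C, 10:+C, 11:+C, 12:+C
Rule 4 (eight consecutive points on the same side of the centre line) is satisfied at point 12.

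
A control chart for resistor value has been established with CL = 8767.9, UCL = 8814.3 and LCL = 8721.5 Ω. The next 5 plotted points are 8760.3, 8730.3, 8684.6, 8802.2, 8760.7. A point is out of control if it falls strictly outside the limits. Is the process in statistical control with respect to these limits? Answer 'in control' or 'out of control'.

out of control

Compare each point to [8721.5, 8814.3]: sample 3 = 8684.6 < LCL.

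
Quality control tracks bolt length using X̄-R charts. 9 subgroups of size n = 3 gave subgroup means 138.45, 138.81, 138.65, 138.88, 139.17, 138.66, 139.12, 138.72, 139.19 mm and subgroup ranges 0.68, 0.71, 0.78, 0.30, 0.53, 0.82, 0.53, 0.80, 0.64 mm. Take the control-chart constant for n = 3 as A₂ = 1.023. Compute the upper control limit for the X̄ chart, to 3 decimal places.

139.508

X̄̄ = (138.45 + 138.81 + 138.65 + 138.88 + 139.17 + 138.66 + 139.12 + 138.72 + 139.19) / 9 = 1249.6500 / 9 = 138.8500
R̄ = (0.68 + 0.71 + 0.78 + 0.30 + 0.53 + 0.82 + 0.53 + 0.80 + 0.64) / 9 = 5.7900 / 9 = 0.6433
UCL = X̄̄ + A₂·R̄ = 138.8500 + 1.023 × 0.6433 = 139.5081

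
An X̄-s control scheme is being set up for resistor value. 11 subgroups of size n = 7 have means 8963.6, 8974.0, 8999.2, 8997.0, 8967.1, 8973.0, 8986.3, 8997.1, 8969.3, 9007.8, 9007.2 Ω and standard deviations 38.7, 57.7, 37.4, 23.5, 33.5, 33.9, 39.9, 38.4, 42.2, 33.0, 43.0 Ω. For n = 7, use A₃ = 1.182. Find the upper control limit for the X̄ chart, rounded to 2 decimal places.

9030.86

X̄̄ = (8963.6 + 8974.0 + 8999.2 + 8997.0 + 8967.1 + 8973.0 + 8986.3 + 8997.1 + 8969.3 + 9007.8 + 9007.2) / 11 = 8985.6000
s̄ = (38.7 + 57.7 + 37.4 + 23.5 + 33.5 + 33.9 + 39.9 + 38.4 + 42.2 + 33.0 + 43.0) / 11 = 38.2909
UCL = X̄̄ + A₃·s̄ = 8985.6000 + 1.182 × 38.2909 = 9030.8599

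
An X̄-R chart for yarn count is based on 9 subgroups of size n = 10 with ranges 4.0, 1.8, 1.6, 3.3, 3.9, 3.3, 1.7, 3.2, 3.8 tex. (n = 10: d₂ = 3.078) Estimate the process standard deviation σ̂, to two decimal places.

R̄ = (4.0 + 1.8 + 1.6 + 3.3 + 3.9 + 3.3 + 1.7 + 3.2 + 3.8) / 9 = 2.9556
σ̂ = R̄ / d₂ = 2.9556 / 3.078 = 0.9602

0.96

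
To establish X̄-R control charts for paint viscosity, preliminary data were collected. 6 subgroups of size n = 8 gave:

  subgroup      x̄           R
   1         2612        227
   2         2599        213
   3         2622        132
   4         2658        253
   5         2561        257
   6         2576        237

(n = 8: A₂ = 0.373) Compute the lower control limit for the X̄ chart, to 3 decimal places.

2522.669

X̄̄ = (2612 + 2599 + 2622 + 2658 + 2561 + 2576) / 6 = 15628.0000 / 6 = 2604.6667
R̄ = (227 + 213 + 132 + 253 + 257 + 237) / 6 = 1319.0000 / 6 = 219.8333
LCL = X̄̄ − A₂·R̄ = 2604.6667 − 0.373 × 219.8333 = 2522.6688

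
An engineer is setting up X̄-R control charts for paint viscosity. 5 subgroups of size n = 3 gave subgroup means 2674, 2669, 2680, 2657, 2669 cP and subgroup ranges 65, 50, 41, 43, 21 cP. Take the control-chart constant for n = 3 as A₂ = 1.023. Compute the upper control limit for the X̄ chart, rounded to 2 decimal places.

X̄̄ = (2674 + 2669 + 2680 + 2657 + 2669) / 5 = 13349.0000 / 5 = 2669.8000
R̄ = (65 + 50 + 41 + 43 + 21) / 5 = 220.0000 / 5 = 44.0000
UCL = X̄̄ + A₂·R̄ = 2669.8000 + 1.023 × 44.0000 = 2714.8120

2714.81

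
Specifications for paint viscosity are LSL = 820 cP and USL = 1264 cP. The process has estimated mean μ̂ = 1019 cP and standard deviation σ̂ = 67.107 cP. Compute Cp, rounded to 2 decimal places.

1.10

Cp = (USL − LSL) / (6σ̂) = (1264 − 820) / (6 × 67.107) = 444.0000 / 402.6420 = 1.1027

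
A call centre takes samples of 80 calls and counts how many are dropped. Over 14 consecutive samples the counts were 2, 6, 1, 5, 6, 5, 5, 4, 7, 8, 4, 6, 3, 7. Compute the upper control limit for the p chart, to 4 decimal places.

p̄ = Σdᵢ / (k·n) = 69 / (14 × 80) = 0.06161
UCL = p̄ + 3·√(p̄(1−p̄)/n) = 0.06161 + 3 × √(0.06161×0.93839/80) = 0.06161 + 3 × 0.02688 = 0.14225

0.1423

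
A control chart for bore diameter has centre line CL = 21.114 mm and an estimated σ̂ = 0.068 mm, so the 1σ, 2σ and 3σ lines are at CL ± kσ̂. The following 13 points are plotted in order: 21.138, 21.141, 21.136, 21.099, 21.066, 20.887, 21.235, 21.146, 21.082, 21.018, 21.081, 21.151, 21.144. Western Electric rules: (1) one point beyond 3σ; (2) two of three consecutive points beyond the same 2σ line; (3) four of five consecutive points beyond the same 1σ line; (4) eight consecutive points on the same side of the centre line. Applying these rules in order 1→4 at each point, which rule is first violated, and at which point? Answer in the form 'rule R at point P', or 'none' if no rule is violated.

Zone of each point (C = within 1σ̂, B = 1σ̂–2σ̂, A = 2σ̂–3σ̂, * = beyond 3σ̂; sign = side of CL): 1:+C, 2:+C, 3:+C, 4:-C, 5:-C, 6:-*, 7:+B, 8:+C, 9:-C, 10:-B, 11:-C, 12:+C, 13:+C
Rule 1 (one point beyond the 3σ limits) is satisfied at point 6.

rule 1 at point 6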